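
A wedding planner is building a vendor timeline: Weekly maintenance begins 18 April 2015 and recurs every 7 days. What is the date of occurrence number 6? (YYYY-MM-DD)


First occurrence: 2015-04-18 (occurrence 1)
Each occurrence is 7 days after the previous.
Occurrence 6 is 5 weeks after the first.
5 weeks = 35 days
2015-04-18 + 35 days = 2015-05-23

2015-05-23


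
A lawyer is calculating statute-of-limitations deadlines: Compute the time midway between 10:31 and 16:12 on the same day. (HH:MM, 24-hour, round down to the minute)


Start time: 10:31 = 631 minutes from midnight
End time: 16:12 = 972 minutes from midnight
Sum: 631 + 972 = 1603
Midpoint: 1603 / 2 = 801 minutes
Convert: 801 / 60 = 13 hours, 21 minutes
Result: 13:21

13:21


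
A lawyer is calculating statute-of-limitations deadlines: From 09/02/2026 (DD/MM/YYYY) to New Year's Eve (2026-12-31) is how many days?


Start: February 09, 2026
End: December 31, 2026
Days left in February: 19
March: 31
April: 30
May: 31
June: 30
... plus remaining months
Sum of remaining months: 306
Total: 19 + 306 = 325

325


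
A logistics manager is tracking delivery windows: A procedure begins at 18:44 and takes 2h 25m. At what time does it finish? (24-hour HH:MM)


Start time: 18:44
Adding: 2 hours 25 minutes
Minutes: 44 + 25 = 69
Minute overflow: 69 >= 60, so carry 1 hour, minutes = 9
Hours: 18 + 2 + 1 = 21
Result: 21:09

21:09


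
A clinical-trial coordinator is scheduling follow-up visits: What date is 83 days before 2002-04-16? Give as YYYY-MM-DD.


Start: 2002-04-16
Subtracting 83 days
Days already passed in April: 16
After going back through April: 67 more days to subtract
March 2002: 31 days, 36 remaining
February 2002: 28 days, 8 remaining
January 2002 has 31 days, need 8
Result: 2002-01-23

2002-01-23


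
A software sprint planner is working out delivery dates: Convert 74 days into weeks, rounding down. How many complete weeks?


Total days: 74
Days per week: 7
Division: 74 / 7 = 10 remainder 4
Complete weeks: 10
Remaining days: 4

10


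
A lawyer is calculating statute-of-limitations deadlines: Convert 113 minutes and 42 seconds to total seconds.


Minutes: 113
Extra seconds: 42
Seconds per minute: 60
Minutes to seconds: 113 x 60 = 6780
Total: 6780 + 42 = 6822

6822


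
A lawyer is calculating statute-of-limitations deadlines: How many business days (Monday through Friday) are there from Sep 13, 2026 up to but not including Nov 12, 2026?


Start: 2026-09-13 (Sunday)
End (exclusive): 2026-11-12 (Thursday)
Total calendar days: 60
Full weeks: 60 // 7 = 8 -> 40 weekdays
Remaining 4 days starting on Sunday:
  Sun(-), Mon(w), Tue(w), Wed(w) -> 3 weekdays
Total business days: 40 + 3 = 43

43


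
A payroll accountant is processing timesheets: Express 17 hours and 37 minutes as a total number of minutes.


Hours: 17
Extra minutes: 37
Minutes per hour: 60
Hours to minutes: 17 x 60 = 1020
Total: 1020 + 37 = 1057

1057


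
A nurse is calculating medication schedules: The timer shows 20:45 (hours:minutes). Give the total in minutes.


Hours: 20
Minutes: 45
Convert hours to minutes: 20 x 60 = 1200
Add remaining minutes: 1200 + 45 = 1245

1245


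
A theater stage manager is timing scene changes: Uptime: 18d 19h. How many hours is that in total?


Days: 18
Extra hours: 19
Hours per day: 24
Days to hours: 18 x 24 = 432
Total: 432 + 19 = 451

451


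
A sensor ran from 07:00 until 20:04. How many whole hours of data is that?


Start: 07:00
End: 20:04
Hour difference: 20 - 7 = 13 hours
Minute difference: 4 - 0 = 4 minutes
Total minutes: 784
Complete hours: 784 / 60 = 13 (remainder 4)

13


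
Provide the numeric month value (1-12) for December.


Calendar month order:
11. November
12. December <--
December is month number 12

12


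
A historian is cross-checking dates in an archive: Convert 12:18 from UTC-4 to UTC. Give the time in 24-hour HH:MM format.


Local time: 12:18 at UTC-4 (offset -4h)
Target zone: UTC (offset 0h)
Difference: 0 - (-4) = 4 hours
Calculation: 12 + (4) = 16
Result: 16:18

16:18


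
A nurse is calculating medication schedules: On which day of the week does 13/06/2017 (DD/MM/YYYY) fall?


Date: 2017-06-13
January 1, 2017 is a Sunday
Day of year: 164
Offset from Jan 1: 163 days
163 mod 7 = 2
Result: Tuesday

Tuesday


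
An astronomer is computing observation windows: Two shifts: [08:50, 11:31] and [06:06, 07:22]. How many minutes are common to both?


Interval A: [530, 691] minutes from midnight
Interval B: [366, 442] minutes from midnight
Overlap start = max(530, 366) = 530
Overlap end = min(691, 442) = 442
End <= start, so the intervals do not overlap: 0 minutes

0


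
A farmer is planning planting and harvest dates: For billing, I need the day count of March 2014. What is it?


Month: March
Year: 2014
March is a 31-day month
Total: 31 days

31


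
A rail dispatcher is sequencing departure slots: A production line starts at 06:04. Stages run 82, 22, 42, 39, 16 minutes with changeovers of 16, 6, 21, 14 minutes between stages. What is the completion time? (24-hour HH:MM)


Start: 06:04 = 364 min from midnight
  after task 1 (82 min): 07:26
  after break (16 min): 07:42
  after task 2 (22 min): 08:04
  after break (6 min): 08:10
  after task 3 (42 min): 08:52
  after break (21 min): 09:13
  after task 4 (39 min): 09:52
  after break (14 min): 10:06
  after task 5 (16 min): 10:22
Total elapsed: 258 minutes
End time: 10:22

10:22


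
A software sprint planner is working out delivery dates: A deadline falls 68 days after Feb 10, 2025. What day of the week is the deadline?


Start: 2025-02-10 (Monday)
Step 1 - find target date: add 68 days
  2025-02-10 + 68 days = 2025-04-19
Step 2 - day of week:
  68 mod 7 = 5
  Monday + 5 days -> Saturday
Result: Saturday (2025-04-19)

Saturday


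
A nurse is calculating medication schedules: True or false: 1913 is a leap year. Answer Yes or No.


Year: 1913
Divisible by 4? 1913 / 4 = 478.25 -> No
Not divisible by 4, so NOT a leap year

No


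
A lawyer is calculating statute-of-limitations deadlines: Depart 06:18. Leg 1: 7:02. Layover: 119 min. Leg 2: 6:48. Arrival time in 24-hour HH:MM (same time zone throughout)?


Depart: 06:18
Leg 1: +422 min -> 13:20
Layover: +119 min -> 15:19
Leg 2: +408 min -> 22:07
Total travel: 949 minutes = 15h 49m
Arrival: 22:07

22:07


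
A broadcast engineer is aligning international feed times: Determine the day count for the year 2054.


Year: 2054
Check leap year rules:
Divisible by 4? No
2054 is not a leap year
Days: 365

365


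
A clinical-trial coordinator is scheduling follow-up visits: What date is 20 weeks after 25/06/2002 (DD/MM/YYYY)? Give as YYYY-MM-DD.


Start: 2002-06-25
Weeks to add: 20
Convert to days: 20 x 7 = 140 days
Add 140 days to 2002-06-25
Result: 2002-11-12

2002-11-12


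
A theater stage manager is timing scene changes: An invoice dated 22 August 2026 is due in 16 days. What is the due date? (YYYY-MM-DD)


Start: 2026-08-22
Adding 16 days
Days remaining in August: 9
After August: 7 days still to add
September 2026 has 30 days, need 7
Result: 2026-09-07

2026-09-07


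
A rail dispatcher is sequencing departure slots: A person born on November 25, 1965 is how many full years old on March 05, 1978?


Birth: 1965-11-25
Reference: 1978-03-05
Year difference: 1978 - 1965 = 13
Has birthday (11-25) occurred by 03-05? No
Birthday not yet reached this year -> subtract 1
Age in full years: 12

12


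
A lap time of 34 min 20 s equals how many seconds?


Minutes: 34
Seconds: 20
Convert minutes to seconds: 34 x 60 = 2040
Add remaining seconds: 2040 + 20 = 2060

2060


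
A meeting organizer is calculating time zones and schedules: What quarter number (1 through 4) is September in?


Month: September (month 9)
Q1: January-March (months 1-3)
Q2: April-June (months 4-6)
Q3: July-September (months 7-9)
Q4: October-December (months 10-12)
Month 9 falls in Q3

3


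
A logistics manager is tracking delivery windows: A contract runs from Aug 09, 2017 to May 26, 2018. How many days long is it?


Start date: 2017-08-09
End date: 2018-05-26
Aug 2017: +23 days
Sep 2017: +30 days
Oct 2017: +31 days
... (7 more months)
Total: 290 days

290


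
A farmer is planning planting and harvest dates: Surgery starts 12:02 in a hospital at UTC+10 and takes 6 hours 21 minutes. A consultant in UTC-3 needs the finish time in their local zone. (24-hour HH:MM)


Start: 12:02 in UTC+10
Step 1 - add duration:
  minutes: 2 + 21 = 23
  hours: 12 + 6 + 0 = 18
  end in UTC+10: 18:23
Step 2 - convert UTC+10 -> UTC-3:
  offset difference: -3 - (10) = -13 hours
  18 + (-13) = 5 -> mod 24 = 5
Result: 05:23 in UTC-3

05:23


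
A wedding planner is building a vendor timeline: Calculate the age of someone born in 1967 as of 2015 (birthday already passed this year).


Birth year: 1967
Current year: 2015
Age = current year - birth year
Age = 2015 - 1967 = 48

48


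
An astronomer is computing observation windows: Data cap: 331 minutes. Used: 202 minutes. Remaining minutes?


Total budget: 331 minutes
Time used: 202 minutes
Remaining: 331 - 202 = 129 minutes
Percent used: 61.0%
Percent remaining: 39.0%

129


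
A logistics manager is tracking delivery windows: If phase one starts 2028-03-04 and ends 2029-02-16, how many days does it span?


Start date: 2028-03-04
End date: 2029-02-16
Mar 2028: +28 days
Apr 2028: +30 days
May 2028: +31 days
... (9 more months)
Total: 349 days

349


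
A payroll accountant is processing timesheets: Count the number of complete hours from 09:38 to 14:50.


Start: 09:38
End: 14:50
Hour difference: 14 - 9 = 5 hours
Minute difference: 50 - 38 = 12 minutes
Total minutes: 312
Complete hours: 312 / 60 = 5 (remainder 12)

5


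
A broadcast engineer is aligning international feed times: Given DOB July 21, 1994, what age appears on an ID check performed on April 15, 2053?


Birth: 1994-07-21
Reference: 2053-04-15
Year difference: 2053 - 1994 = 59
Has birthday (07-21) occurred by 04-15? No
Birthday not yet reached this year -> subtract 1
Age in full years: 58

58


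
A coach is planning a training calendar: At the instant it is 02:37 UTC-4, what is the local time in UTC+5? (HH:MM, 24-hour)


Local time: 02:37 at UTC-4 (offset -4h)
Target zone: UTC+5 (offset 5h)
Difference: 5 - (-4) = 9 hours
Calculation: 2 + (9) = 11
Result: 11:37

11:37


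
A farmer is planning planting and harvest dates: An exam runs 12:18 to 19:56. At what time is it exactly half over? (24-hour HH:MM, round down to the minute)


Start time: 12:18 = 738 minutes from midnight
End time: 19:56 = 1196 minutes from midnight
Sum: 738 + 1196 = 1934
Midpoint: 1934 / 2 = 967 minutes
Convert: 967 / 60 = 16 hours, 7 minutes
Result: 16:07

16:07


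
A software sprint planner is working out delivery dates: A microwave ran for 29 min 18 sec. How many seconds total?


Minutes: 29
Extra seconds: 18
Seconds per minute: 60
Minutes to seconds: 29 x 60 = 1740
Total: 1740 + 18 = 1758

1758


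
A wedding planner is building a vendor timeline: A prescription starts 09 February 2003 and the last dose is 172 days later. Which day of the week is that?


Start: 2003-02-09 (Sunday)
Step 1 - find target date: add 172 days
  2003-02-09 + 172 days = 2003-07-31
Step 2 - day of week:
  172 mod 7 = 4
  Sunday + 4 days -> Thursday
Result: Thursday (2003-07-31)

Thursday


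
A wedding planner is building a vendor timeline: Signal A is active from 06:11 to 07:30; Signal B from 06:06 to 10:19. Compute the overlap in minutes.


Interval A: [371, 450] minutes from midnight
Interval B: [366, 619] minutes from midnight
Overlap start = max(371, 366) = 371
Overlap end = min(450, 619) = 450
Overlap = 450 - 371 = 79 minutes

79


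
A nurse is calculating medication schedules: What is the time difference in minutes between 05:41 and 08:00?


Start time: 05:41 = 341 minutes from midnight
End time: 08:00 = 480 minutes from midnight
Difference: 480 - 341 = 139 minutes
That is 2 hours and 19 minutes

139


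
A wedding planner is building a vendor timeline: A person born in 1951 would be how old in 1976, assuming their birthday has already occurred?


Birth year: 1951
Current year: 1976
Age = current year - birth year
Age = 1976 - 1951 = 25

25


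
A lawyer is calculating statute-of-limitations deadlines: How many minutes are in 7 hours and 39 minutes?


Hours: 7
Minutes: 39
Convert hours to minutes: 7 x 60 = 420
Add remaining minutes: 420 + 39 = 459

459


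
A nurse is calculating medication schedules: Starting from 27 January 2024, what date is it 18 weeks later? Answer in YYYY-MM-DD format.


Start: 2024-01-27
Weeks to add: 18
Convert to days: 18 x 7 = 126 days
Add 126 days to 2024-01-27
Result: 2024-06-01

2024-06-01


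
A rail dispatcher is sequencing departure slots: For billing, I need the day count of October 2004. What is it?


Month: October
Year: 2004
October is a 31-day month
Total: 31 days

31


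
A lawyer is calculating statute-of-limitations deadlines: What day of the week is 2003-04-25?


Date: 2003-04-25
January 1, 2003 is a Wednesday
Day of year: 115
Offset from Jan 1: 114 days
114 mod 7 = 2
Result: Friday

Friday


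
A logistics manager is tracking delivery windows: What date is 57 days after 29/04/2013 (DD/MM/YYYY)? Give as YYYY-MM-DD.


Start: 2013-04-29
Adding 57 days
Days remaining in April: 1
After April: 56 days still to add
May 2013: 31 days, 25 remaining
June 2013 has 30 days, need 25
Result: 2013-06-25

2013-06-25


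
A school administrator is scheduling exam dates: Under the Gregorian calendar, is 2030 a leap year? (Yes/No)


Year: 2030
Divisible by 4? 2030 / 4 = 507.5 -> No
Not divisible by 4, so NOT a leap year

No


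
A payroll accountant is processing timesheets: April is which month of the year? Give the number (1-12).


Calendar month order:
3. March
4. April <--
5. May
April is month number 4

4


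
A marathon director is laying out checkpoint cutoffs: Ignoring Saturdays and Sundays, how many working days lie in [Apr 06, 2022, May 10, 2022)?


Start: 2022-04-06 (Wednesday)
End (exclusive): 2022-05-10 (Tuesday)
Total calendar days: 34
Full weeks: 34 // 7 = 4 -> 20 weekdays
Remaining 6 days starting on Wednesday:
  Wed(w), Thu(w), Fri(w), Sat(-), Sun(-), Mon(w) -> 4 weekdays
Total business days: 20 + 4 = 24

24


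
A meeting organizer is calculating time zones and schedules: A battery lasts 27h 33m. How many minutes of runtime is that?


Hours: 27
Extra minutes: 33
Minutes per hour: 60
Hours to minutes: 27 x 60 = 1620
Total: 1620 + 33 = 1653

1653


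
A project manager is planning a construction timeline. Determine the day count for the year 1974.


Year: 1974
Check leap year rules:
Divisible by 4? No
1974 is not a leap year
Days: 365

365


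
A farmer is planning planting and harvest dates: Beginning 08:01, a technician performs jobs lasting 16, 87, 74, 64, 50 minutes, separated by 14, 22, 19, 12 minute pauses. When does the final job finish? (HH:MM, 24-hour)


Start: 08:01 = 481 min from midnight
  after task 1 (16 min): 08:17
  after break (14 min): 08:31
  after task 2 (87 min): 09:58
  after break (22 min): 10:20
  after task 3 (74 min): 11:34
  after break (19 min): 11:53
  after task 4 (64 min): 12:57
  after break (12 min): 13:09
  after task 5 (50 min): 13:59
Total elapsed: 358 minutes
End time: 13:59

13:59


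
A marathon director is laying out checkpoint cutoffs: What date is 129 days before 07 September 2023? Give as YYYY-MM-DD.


Start: 2023-09-07
Subtracting 129 days
Days already passed in September: 7
After going back through September: 122 more days to subtract
August 2023: 31 days, 91 remaining
July 2023: 31 days, 60 remaining
June 2023: 30 days, 30 remaining
May 2023 has 31 days, need 30
Result: 2023-05-01

2023-05-01


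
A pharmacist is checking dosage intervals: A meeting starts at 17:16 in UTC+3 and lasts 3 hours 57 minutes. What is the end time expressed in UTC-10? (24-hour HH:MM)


Start: 17:16 in UTC+3
Step 1 - add duration:
  minutes: 16 + 57 = 73 (carry 1h)
  hours: 17 + 3 + 1 = 21
  end in UTC+3: 21:13
Step 2 - convert UTC+3 -> UTC-10:
  offset difference: -10 - (3) = -13 hours
  21 + (-13) = 8 -> mod 24 = 8
Result: 08:13 in UTC-10

08:13


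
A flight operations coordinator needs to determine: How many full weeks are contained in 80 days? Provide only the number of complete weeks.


Total days: 80
Days per week: 7
Division: 80 / 7 = 11 remainder 3
Complete weeks: 11
Remaining days: 3

11


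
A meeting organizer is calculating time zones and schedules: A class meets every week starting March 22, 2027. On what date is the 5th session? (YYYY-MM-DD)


First occurrence: 2027-03-22 (occurrence 1)
Each occurrence is 7 days after the previous.
Occurrence 5 is 4 weeks after the first.
4 weeks = 28 days
2027-03-22 + 28 days = 2027-04-19

2027-04-19


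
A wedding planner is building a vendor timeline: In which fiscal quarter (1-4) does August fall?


Month: August (month 8)
Q1: January-March (months 1-3)
Q2: April-June (months 4-6)
Q3: July-September (months 7-9)
Q4: October-December (months 10-12)
Month 8 falls in Q3

3


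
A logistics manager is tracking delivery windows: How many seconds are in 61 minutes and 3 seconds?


Minutes: 61
Seconds: 3
Convert minutes to seconds: 61 x 60 = 3660
Add remaining seconds: 3660 + 3 = 3663

3663


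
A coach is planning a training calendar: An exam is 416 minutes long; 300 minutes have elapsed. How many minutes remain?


Total budget: 416 minutes
Time used: 300 minutes
Remaining: 416 - 300 = 116 minutes
Percent used: 72.1%
Percent remaining: 27.9%

116


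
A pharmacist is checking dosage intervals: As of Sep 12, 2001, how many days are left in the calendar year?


Start: September 12, 2001
End: December 31, 2001
Days left in September: 18
October: 31
November: 30
December: 31
Sum of remaining months: 92
Total: 18 + 92 = 110

110


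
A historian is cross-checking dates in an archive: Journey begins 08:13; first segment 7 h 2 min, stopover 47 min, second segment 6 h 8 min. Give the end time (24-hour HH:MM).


Depart: 08:13
Leg 1: +422 min -> 15:15
Layover: +47 min -> 16:02
Leg 2: +368 min -> 22:10
Total travel: 837 minutes = 13h 57m
Arrival: 22:10

22:10


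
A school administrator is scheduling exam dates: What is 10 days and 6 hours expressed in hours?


Days: 10
Extra hours: 6
Hours per day: 24
Days to hours: 10 x 24 = 240
Total: 240 + 6 = 246

246


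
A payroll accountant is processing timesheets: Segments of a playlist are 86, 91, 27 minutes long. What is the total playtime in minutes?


Durations: 86, 91, 27
Running sum: 86
+ 91 = 177
+ 27 = 204
Total duration: 204 minutes
That is 3 hours and 24 minutes

204


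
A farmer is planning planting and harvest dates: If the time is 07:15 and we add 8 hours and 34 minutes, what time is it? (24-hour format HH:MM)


Start time: 07:15
Adding: 8 hours 34 minutes
Minutes: 15 + 34 = 49
Hours: 7 + 8 + 0 = 15
Result: 15:49

15:49


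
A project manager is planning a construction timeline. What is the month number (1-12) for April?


Calendar month order:
3. March
4. April <--
5. May
April is month number 4

4


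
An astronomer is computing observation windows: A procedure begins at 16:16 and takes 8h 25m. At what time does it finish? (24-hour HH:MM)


Start time: 16:16
Adding: 8 hours 25 minutes
Minutes: 16 + 25 = 41
Hours: 16 + 8 + 0 = 24
Hour wraparound: 24 mod 24 = 0
Result: 00:41

00:41


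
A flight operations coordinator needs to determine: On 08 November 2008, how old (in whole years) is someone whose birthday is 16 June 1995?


Birth: 1995-06-16
Reference: 2008-11-08
Year difference: 2008 - 1995 = 13
Has birthday (06-16) occurred by 11-08? Yes
Age in full years: 13

13


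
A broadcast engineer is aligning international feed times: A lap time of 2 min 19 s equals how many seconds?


Minutes: 2
Seconds: 19
Convert minutes to seconds: 2 x 60 = 120
Add remaining seconds: 120 + 19 = 139

139


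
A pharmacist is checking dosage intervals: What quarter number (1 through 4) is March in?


Month: March (month 3)
Q1: January-March (months 1-3)
Q2: April-June (months 4-6)
Q3: July-September (months 7-9)
Q4: October-December (months 10-12)
Month 3 falls in Q1

1


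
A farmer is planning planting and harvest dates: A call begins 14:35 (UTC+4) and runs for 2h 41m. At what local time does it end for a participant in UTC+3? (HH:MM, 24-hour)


Start: 14:35 in UTC+4
Step 1 - add duration:
  minutes: 35 + 41 = 76 (carry 1h)
  hours: 14 + 2 + 1 = 17
  end in UTC+4: 17:16
Step 2 - convert UTC+4 -> UTC+3:
  offset difference: 3 - (4) = -1 hours
  17 + (-1) = 16 -> mod 24 = 16
Result: 16:16 in UTC+3

16:16


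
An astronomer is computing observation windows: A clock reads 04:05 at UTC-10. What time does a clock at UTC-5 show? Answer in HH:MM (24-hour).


Local time: 04:05 at UTC-10 (offset -10h)
Target zone: UTC-5 (offset -5h)
Difference: -5 - (-10) = 5 hours
Calculation: 4 + (5) = 9
Result: 09:05

09:05


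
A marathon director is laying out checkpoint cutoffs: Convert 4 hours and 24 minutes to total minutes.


Hours: 4
Extra minutes: 24
Minutes per hour: 60
Hours to minutes: 4 x 60 = 240
Total: 240 + 24 = 264

264


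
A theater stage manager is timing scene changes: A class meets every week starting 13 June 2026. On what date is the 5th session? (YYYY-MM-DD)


First occurrence: 2026-06-13 (occurrence 1)
Each occurrence is 7 days after the previous.
Occurrence 5 is 4 weeks after the first.
4 weeks = 28 days
2026-06-13 + 28 days = 2026-07-11

2026-07-11


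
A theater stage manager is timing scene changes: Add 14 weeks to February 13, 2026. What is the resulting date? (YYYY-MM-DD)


Start: 2026-02-13
Weeks to add: 14
Convert to days: 14 x 7 = 98 days
Add 98 days to 2026-02-13
Result: 2026-05-22

2026-05-22


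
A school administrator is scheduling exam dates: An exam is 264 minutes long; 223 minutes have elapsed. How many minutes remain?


Total budget: 264 minutes
Time used: 223 minutes
Remaining: 264 - 223 = 41 minutes
Percent used: 84.5%
Percent remaining: 15.5%

41


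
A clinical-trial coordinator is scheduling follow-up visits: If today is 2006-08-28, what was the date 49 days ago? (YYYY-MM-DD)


Start: 2006-08-28
Subtracting 49 days
Days already passed in August: 28
After going back through August: 21 more days to subtract
July 2006 has 31 days, need 21
Result: 2006-07-10

2006-07-10


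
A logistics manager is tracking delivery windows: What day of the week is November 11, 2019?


Date: 2019-11-11
January 1, 2019 is a Tuesday
Day of year: 315
Offset from Jan 1: 314 days
314 mod 7 = 6
Result: Monday

Monday


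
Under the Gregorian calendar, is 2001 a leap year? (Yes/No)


Year: 2001
Divisible by 4? 2001 / 4 = 500.25 -> No
Not divisible by 4, so NOT a leap year

No


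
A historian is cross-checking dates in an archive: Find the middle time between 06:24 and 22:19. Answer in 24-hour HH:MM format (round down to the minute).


Start time: 06:24 = 384 minutes from midnight
End time: 22:19 = 1339 minutes from midnight
Sum: 384 + 1339 = 1723
Midpoint: 1723 / 2 = 861 minutes
Convert: 861 / 60 = 14 hours, 21 minutes
Result: 14:21

14:21


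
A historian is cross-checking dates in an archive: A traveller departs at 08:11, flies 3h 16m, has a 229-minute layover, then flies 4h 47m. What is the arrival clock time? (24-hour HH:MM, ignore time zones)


Depart: 08:11
Leg 1: +196 min -> 11:27
Layover: +229 min -> 15:16
Leg 2: +287 min -> 20:03
Total travel: 712 minutes = 11h 52m
Arrival: 20:03

20:03


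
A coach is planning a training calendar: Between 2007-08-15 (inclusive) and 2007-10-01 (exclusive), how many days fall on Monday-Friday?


Start: 2007-08-15 (Wednesday)
End (exclusive): 2007-10-01 (Monday)
Total calendar days: 47
Full weeks: 47 // 7 = 6 -> 30 weekdays
Remaining 5 days starting on Wednesday:
  Wed(w), Thu(w), Fri(w), Sat(-), Sun(-) -> 3 weekdays
Total business days: 30 + 3 = 33

33


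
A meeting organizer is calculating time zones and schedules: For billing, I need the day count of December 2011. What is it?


Month: December
Year: 2011
December is a 31-day month
Total: 31 days

31


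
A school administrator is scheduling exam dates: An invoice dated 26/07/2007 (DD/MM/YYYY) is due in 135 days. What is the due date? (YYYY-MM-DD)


Start: 2007-07-26
Adding 135 days
Days remaining in July: 5
After July: 130 days still to add
August 2007: 31 days, 99 remaining
September 2007: 30 days, 69 remaining
October 2007: 31 days, 38 remaining
November 2007: 30 days, 8 remaining
Result: 2007-12-08

2007-12-08


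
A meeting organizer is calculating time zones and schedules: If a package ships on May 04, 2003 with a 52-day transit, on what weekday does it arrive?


Start: 2003-05-04 (Sunday)
Step 1 - find target date: add 52 days
  2003-05-04 + 52 days = 2003-06-25
Step 2 - day of week:
  52 mod 7 = 3
  Sunday + 3 days -> Wednesday
Result: Wednesday (2003-06-25)

Wednesday


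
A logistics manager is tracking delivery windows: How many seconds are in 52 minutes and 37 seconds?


Minutes: 52
Extra seconds: 37
Seconds per minute: 60
Minutes to seconds: 52 x 60 = 3120
Total: 3120 + 37 = 3157

3157


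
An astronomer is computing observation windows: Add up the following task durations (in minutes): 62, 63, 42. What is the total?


Durations: 62, 63, 42
Running sum: 62
+ 63 = 125
+ 42 = 167
Total duration: 167 minutes
That is 2 hours and 47 minutes

167


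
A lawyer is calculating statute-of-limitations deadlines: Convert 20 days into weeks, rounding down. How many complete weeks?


Total days: 20
Days per week: 7
Division: 20 / 7 = 2 remainder 6
Complete weeks: 2
Remaining days: 6

2


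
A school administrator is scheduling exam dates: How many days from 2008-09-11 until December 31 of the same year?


Start: September 11, 2008
End: December 31, 2008
Days left in September: 19
October: 31
November: 30
December: 31
Sum of remaining months: 92
Total: 19 + 92 = 111

111


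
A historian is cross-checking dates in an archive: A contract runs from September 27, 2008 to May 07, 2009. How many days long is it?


Start date: 2008-09-27
End date: 2009-05-07
Sep 2008: +4 days
Oct 2008: +31 days
Nov 2008: +30 days
... (6 more months)
Total: 222 days

222


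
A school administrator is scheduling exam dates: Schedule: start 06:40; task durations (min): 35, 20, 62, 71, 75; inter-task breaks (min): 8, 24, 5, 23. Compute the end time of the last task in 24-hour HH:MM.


Start: 06:40 = 400 min from midnight
  after task 1 (35 min): 07:15
  after break (8 min): 07:23
  after task 2 (20 min): 07:43
  after break (24 min): 08:07
  after task 3 (62 min): 09:09
  after break (5 min): 09:14
  after task 4 (71 min): 10:25
  after break (23 min): 10:48
  after task 5 (75 min): 12:03
Total elapsed: 323 minutes
End time: 12:03

12:03


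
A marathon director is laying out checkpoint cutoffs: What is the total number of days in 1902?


Year: 1902
Check leap year rules:
Divisible by 4? No
1902 is not a leap year
Days: 365

365


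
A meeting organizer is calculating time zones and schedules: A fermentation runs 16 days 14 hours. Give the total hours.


Days: 16
Extra hours: 14
Hours per day: 24
Days to hours: 16 x 24 = 384
Total: 384 + 14 = 398

398


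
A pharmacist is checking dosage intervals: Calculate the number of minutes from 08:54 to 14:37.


Start time: 08:54 = 534 minutes from midnight
End time: 14:37 = 877 minutes from midnight
Difference: 877 - 534 = 343 minutes
That is 5 hours and 43 minutes

343


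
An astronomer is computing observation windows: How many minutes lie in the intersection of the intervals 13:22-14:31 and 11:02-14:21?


Interval A: [802, 871] minutes from midnight
Interval B: [662, 861] minutes from midnight
Overlap start = max(802, 662) = 802
Overlap end = min(871, 861) = 861
Overlap = 861 - 802 = 59 minutes

59


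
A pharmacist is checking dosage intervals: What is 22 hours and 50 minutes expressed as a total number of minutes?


Hours: 22
Minutes: 50
Convert hours to minutes: 22 x 60 = 1320
Add remaining minutes: 1320 + 50 = 1370

1370


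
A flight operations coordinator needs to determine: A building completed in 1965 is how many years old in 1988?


Birth year: 1965
Current year: 1988
Age = current year - birth year
Age = 1988 - 1965 = 23

23


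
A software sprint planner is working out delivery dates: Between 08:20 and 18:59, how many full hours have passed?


Start: 08:20
End: 18:59
Hour difference: 18 - 8 = 10 hours
Minute difference: 59 - 20 = 39 minutes
Total minutes: 639
Complete hours: 639 / 60 = 10 (remainder 39)

10


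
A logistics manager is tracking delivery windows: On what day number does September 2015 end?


Month: September
Year: 2015
September is a 30-day month
Total: 30 days

30


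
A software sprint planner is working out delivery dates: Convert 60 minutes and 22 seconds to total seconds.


Minutes: 60
Extra seconds: 22
Seconds per minute: 60
Minutes to seconds: 60 x 60 = 3600
Total: 3600 + 22 = 3622

3622


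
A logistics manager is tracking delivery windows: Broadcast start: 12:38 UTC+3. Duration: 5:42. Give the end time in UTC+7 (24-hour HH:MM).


Start: 12:38 in UTC+3
Step 1 - add duration:
  minutes: 38 + 42 = 80 (carry 1h)
  hours: 12 + 5 + 1 = 18
  end in UTC+3: 18:20
Step 2 - convert UTC+3 -> UTC+7:
  offset difference: 7 - (3) = 4 hours
  18 + (4) = 22 -> mod 24 = 22
Result: 22:20 in UTC+7

22:20


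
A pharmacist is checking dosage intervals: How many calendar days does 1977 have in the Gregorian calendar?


Year: 1977
Check leap year rules:
Divisible by 4? No
1977 is not a leap year
Days: 365

365


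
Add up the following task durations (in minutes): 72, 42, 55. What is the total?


Durations: 72, 42, 55
Running sum: 72
+ 42 = 114
+ 55 = 169
Total duration: 169 minutes
That is 2 hours and 49 minutes

169


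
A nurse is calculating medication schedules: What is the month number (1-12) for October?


Calendar month order:
9. September
10. October <--
11. November
October is month number 10

10


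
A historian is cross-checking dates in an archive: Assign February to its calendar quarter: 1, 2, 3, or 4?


Month: February (month 2)
Q1: January-March (months 1-3)
Q2: April-June (months 4-6)
Q3: July-September (months 7-9)
Q4: October-December (months 10-12)
Month 2 falls in Q1

1


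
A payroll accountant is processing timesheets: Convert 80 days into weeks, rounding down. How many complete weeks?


Total days: 80
Days per week: 7
Division: 80 / 7 = 11 remainder 3
Complete weeks: 11
Remaining days: 3

11


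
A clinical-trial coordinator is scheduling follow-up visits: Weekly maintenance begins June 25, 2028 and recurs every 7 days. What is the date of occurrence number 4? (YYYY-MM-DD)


First occurrence: 2028-06-25 (occurrence 1)
Each occurrence is 7 days after the previous.
Occurrence 4 is 3 weeks after the first.
3 weeks = 21 days
2028-06-25 + 21 days = 2028-07-16

2028-07-16


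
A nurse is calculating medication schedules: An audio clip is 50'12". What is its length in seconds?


Minutes: 50
Seconds: 12
Convert minutes to seconds: 50 x 60 = 3000
Add remaining seconds: 3000 + 12 = 3012

3012


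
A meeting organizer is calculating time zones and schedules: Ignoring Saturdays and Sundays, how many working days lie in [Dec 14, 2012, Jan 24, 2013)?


Start: 2012-12-14 (Friday)
End (exclusive): 2013-01-24 (Thursday)
Total calendar days: 41
Full weeks: 41 // 7 = 5 -> 25 weekdays
Remaining 6 days starting on Friday:
  Fri(w), Sat(-), Sun(-), Mon(w), Tue(w), Wed(w) -> 4 weekdays
Total business days: 25 + 4 = 29

29


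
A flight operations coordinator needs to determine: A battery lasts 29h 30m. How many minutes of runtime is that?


Hours: 29
Extra minutes: 30
Minutes per hour: 60
Hours to minutes: 29 x 60 = 1740
Total: 1740 + 30 = 1770

1770


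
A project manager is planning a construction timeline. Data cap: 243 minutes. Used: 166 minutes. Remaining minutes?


Total budget: 243 minutes
Time used: 166 minutes
Remaining: 243 - 166 = 77 minutes
Percent used: 68.3%
Percent remaining: 31.7%

77


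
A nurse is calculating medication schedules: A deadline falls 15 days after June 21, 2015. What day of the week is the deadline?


Start: 2015-06-21 (Sunday)
Step 1 - find target date: add 15 days
  2015-06-21 + 15 days = 2015-07-06
Step 2 - day of week:
  15 mod 7 = 1
  Sunday + 1 days -> Monday
Result: Monday (2015-07-06)

Monday


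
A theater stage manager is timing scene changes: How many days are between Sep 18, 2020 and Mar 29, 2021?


Start date: 2020-09-18
End date: 2021-03-29
Sep 2020: +13 days
Oct 2020: +31 days
Nov 2020: +30 days
... (4 more months)
Total: 192 days

192


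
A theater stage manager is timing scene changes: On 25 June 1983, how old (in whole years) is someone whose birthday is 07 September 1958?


Birth: 1958-09-07
Reference: 1983-06-25
Year difference: 1983 - 1958 = 25
Has birthday (09-07) occurred by 06-25? No
Birthday not yet reached this year -> subtract 1
Age in full years: 24

24


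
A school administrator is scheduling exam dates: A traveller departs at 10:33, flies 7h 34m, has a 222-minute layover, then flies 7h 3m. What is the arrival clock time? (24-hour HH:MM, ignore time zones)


Depart: 10:33
Leg 1: +454 min -> 18:07
Layover: +222 min -> 21:49
Leg 2: +423 min -> 04:52
Total travel: 1099 minutes = 18h 19m
Arrival: 04:52

04:52


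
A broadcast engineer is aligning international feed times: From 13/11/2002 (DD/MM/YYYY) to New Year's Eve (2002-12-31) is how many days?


Start: November 13, 2002
End: December 31, 2002
Days left in November: 17
December: 31
Sum of remaining months: 31
Total: 17 + 31 = 48

48


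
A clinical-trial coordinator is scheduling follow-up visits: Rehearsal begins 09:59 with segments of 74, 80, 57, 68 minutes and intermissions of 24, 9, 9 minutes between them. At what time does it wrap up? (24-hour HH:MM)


Start: 09:59 = 599 min from midnight
  after task 1 (74 min): 11:13
  after break (24 min): 11:37
  after task 2 (80 min): 12:57
  after break (9 min): 13:06
  after task 3 (57 min): 14:03
  after break (9 min): 14:12
  after task 4 (68 min): 15:20
Total elapsed: 321 minutes
End time: 15:20

15:20


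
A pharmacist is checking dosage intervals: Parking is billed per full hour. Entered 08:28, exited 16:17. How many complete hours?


Start: 08:28
End: 16:17
Hour difference: 16 - 8 = 8 hours
Minute difference: 17 - 28 = -11 minutes
Total minutes: 469
Complete hours: 469 / 60 = 7 (remainder 49)

7


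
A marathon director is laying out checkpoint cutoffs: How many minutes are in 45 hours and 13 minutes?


Hours: 45
Minutes: 13
Convert hours to minutes: 45 x 60 = 2700
Add remaining minutes: 2700 + 13 = 2713

2713


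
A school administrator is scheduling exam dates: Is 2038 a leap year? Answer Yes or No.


Year: 2038
Divisible by 4? 2038 / 4 = 509.5 -> No
Not divisible by 4, so NOT a leap year

No


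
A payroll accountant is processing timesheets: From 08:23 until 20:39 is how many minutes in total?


Start time: 08:23 = 503 minutes from midnight
End time: 20:39 = 1239 minutes from midnight
Difference: 1239 - 503 = 736 minutes
That is 12 hours and 16 minutes

736


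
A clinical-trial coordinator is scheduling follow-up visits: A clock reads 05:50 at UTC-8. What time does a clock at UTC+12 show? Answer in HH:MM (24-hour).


Local time: 05:50 at UTC-8 (offset -8h)
Target zone: UTC+12 (offset 12h)
Difference: 12 - (-8) = 20 hours
Calculation: 5 + (20) = 25
Wraparound: (25) mod 24 = 1
Result: 01:50

01:50


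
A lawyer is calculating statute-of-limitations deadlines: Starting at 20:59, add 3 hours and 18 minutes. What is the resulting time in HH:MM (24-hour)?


Start time: 20:59
Adding: 3 hours 18 minutes
Minutes: 59 + 18 = 77
Minute overflow: 77 >= 60, so carry 1 hour, minutes = 17
Hours: 20 + 3 + 1 = 24
Hour wraparound: 24 mod 24 = 0
Result: 00:17

00:17


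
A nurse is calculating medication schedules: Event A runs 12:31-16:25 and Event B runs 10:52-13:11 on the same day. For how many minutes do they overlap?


Interval A: [751, 985] minutes from midnight
Interval B: [652, 791] minutes from midnight
Overlap start = max(751, 652) = 751
Overlap end = min(985, 791) = 791
Overlap = 791 - 751 = 40 minutes

40


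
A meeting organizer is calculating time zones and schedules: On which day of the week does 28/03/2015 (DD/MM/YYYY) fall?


Date: 2015-03-28
January 1, 2015 is a Thursday
Day of year: 87
Offset from Jan 1: 86 days
86 mod 7 = 2
Result: Saturday

Saturday


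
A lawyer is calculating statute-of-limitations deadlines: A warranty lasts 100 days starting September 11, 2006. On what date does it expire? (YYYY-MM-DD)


Start: 2006-09-11
Adding 100 days
Days remaining in September: 19
After September: 81 days still to add
October 2006: 31 days, 50 remaining
November 2006: 30 days, 20 remaining
December 2006 has 31 days, need 20
Result: 2006-12-20

2006-12-20


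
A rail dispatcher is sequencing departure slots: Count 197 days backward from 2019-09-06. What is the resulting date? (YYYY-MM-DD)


Start: 2019-09-06
Subtracting 197 days
Days already passed in September: 6
After going back through September: 191 more days to subtract
August 2019: 31 days, 160 remaining
July 2019: 31 days, 129 remaining
June 2019: 30 days, 99 remaining
May 2019: 31 days, 68 remaining
Result: 2019-02-21

2019-02-21


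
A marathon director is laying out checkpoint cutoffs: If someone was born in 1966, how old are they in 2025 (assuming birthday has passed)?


Birth year: 1966
Current year: 2025
Age = current year - birth year
Age = 2025 - 1966 = 59

59


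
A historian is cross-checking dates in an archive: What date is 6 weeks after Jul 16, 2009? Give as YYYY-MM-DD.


Start: 2009-07-16
Weeks to add: 6
Convert to days: 6 x 7 = 42 days
Add 42 days to 2009-07-16
Result: 2009-08-27

2009-08-27


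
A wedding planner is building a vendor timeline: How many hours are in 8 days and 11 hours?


Days: 8
Extra hours: 11
Hours per day: 24
Days to hours: 8 x 24 = 192
Total: 192 + 11 = 203

203


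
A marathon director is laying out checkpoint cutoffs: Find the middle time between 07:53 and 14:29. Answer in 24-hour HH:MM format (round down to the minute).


Start time: 07:53 = 473 minutes from midnight
End time: 14:29 = 869 minutes from midnight
Sum: 473 + 869 = 1342
Midpoint: 1342 / 2 = 671 minutes
Convert: 671 / 60 = 11 hours, 11 minutes
Result: 11:11

11:11


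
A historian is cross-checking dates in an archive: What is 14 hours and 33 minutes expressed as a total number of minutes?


Hours: 14
Minutes: 33
Convert hours to minutes: 14 x 60 = 840
Add remaining minutes: 840 + 33 = 873

873


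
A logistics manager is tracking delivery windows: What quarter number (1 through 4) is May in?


Month: May (month 5)
Q1: January-March (months 1-3)
Q2: April-June (months 4-6)
Q3: July-September (months 7-9)
Q4: October-December (months 10-12)
Month 5 falls in Q2

2


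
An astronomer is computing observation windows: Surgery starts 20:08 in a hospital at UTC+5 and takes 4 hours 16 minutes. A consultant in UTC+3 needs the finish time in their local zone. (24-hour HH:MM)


Start: 20:08 in UTC+5
Step 1 - add duration:
  minutes: 8 + 16 = 24
  hours: 20 + 4 + 0 = 24
  end in UTC+5: 00:24
Step 2 - convert UTC+5 -> UTC+3:
  offset difference: 3 - (5) = -2 hours
  0 + (-2) = -2 -> mod 24 = 22
Result: 22:24 in UTC+3

22:24


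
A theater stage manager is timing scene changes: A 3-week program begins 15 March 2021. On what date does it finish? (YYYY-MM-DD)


Start: 2021-03-15
Weeks to add: 3
Convert to days: 3 x 7 = 21 days
Add 21 days to 2021-03-15
Result: 2021-04-05

2021-04-05
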